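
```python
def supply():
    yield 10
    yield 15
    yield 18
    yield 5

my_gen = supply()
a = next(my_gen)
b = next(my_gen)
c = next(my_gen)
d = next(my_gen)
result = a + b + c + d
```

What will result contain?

Step 1: Create generator and consume all values:
  a = next(my_gen) = 10
  b = next(my_gen) = 15
  c = next(my_gen) = 18
  d = next(my_gen) = 5
Step 2: result = 10 + 15 + 18 + 5 = 48.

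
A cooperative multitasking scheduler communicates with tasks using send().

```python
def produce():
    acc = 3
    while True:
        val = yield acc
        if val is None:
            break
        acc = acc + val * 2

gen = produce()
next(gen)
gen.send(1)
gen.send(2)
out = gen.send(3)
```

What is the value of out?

Step 1: next() -> yield acc=3.
Step 2: send(1) -> val=1, acc = 3 + 1*2 = 5, yield 5.
Step 3: send(2) -> val=2, acc = 5 + 2*2 = 9, yield 9.
Step 4: send(3) -> val=3, acc = 9 + 3*2 = 15, yield 15.
Therefore out = 15.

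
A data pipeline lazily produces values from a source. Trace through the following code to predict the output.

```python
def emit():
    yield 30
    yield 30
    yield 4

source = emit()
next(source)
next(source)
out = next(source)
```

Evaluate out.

Step 1: emit() creates a generator.
Step 2: next(source) yields 30 (consumed and discarded).
Step 3: next(source) yields 30 (consumed and discarded).
Step 4: next(source) yields 4, assigned to out.
Therefore out = 4.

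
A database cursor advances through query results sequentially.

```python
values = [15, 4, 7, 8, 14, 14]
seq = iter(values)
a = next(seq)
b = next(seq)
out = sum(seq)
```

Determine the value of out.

Step 1: Create iterator over [15, 4, 7, 8, 14, 14].
Step 2: a = next() = 15, b = next() = 4.
Step 3: sum() of remaining [7, 8, 14, 14] = 43.
Therefore out = 43.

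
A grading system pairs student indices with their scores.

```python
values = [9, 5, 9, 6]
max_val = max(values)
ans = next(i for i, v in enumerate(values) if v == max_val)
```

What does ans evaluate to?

Step 1: max([9, 5, 9, 6]) = 9.
Step 2: Find first index where value == 9:
  Index 0: 9 == 9, found!
Therefore ans = 0.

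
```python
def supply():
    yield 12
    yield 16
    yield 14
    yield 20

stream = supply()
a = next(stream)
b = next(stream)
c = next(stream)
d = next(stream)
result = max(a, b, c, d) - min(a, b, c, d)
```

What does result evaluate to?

Step 1: Create generator and consume all values:
  a = next(stream) = 12
  b = next(stream) = 16
  c = next(stream) = 14
  d = next(stream) = 20
Step 2: max = 20, min = 12, result = 20 - 12 = 8.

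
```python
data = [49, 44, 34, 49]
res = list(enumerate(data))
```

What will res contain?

Step 1: enumerate pairs each element with its index:
  (0, 49)
  (1, 44)
  (2, 34)
  (3, 49)
Therefore res = [(0, 49), (1, 44), (2, 34), (3, 49)].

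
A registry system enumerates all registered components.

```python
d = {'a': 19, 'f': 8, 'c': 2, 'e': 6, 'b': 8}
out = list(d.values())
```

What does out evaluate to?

Step 1: d.values() returns the dictionary values in insertion order.
Therefore out = [19, 8, 2, 6, 8].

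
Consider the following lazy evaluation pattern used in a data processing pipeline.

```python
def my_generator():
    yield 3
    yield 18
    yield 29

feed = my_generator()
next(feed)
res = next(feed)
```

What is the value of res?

Step 1: my_generator() creates a generator.
Step 2: next(feed) yields 3 (consumed and discarded).
Step 3: next(feed) yields 18, assigned to res.
Therefore res = 18.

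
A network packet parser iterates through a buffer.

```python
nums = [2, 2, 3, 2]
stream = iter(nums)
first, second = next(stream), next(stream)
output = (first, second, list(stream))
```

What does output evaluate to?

Step 1: Create iterator over [2, 2, 3, 2].
Step 2: first = 2, second = 2.
Step 3: Remaining elements: [3, 2].
Therefore output = (2, 2, [3, 2]).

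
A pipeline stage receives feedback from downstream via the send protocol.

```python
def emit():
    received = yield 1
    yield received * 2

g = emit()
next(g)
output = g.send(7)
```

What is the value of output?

Step 1: next(g) advances to first yield, producing 1.
Step 2: send(7) resumes, received = 7.
Step 3: yield received * 2 = 7 * 2 = 14.
Therefore output = 14.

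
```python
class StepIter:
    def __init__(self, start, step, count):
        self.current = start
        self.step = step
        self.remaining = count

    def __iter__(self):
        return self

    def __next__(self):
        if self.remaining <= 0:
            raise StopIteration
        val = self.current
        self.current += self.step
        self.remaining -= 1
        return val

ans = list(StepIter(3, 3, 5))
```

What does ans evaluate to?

Step 1: StepIter starts at 3, increments by 3, for 5 steps:
  Yield 3, then current += 3
  Yield 6, then current += 3
  Yield 9, then current += 3
  Yield 12, then current += 3
  Yield 15, then current += 3
Therefore ans = [3, 6, 9, 12, 15].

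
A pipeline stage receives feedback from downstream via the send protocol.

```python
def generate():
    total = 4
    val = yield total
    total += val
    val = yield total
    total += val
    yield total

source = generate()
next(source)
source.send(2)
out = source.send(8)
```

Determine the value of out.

Step 1: next() -> yield total=4.
Step 2: send(2) -> val=2, total = 4+2 = 6, yield 6.
Step 3: send(8) -> val=8, total = 6+8 = 14, yield 14.
Therefore out = 14.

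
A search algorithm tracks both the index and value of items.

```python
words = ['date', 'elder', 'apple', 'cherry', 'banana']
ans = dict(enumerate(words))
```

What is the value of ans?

Step 1: enumerate pairs indices with words:
  0 -> 'date'
  1 -> 'elder'
  2 -> 'apple'
  3 -> 'cherry'
  4 -> 'banana'
Therefore ans = {0: 'date', 1: 'elder', 2: 'apple', 3: 'cherry', 4: 'banana'}.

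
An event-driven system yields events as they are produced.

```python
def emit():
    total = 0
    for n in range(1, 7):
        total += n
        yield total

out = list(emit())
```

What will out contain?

Step 1: Generator accumulates running sum:
  n=1: total = 1, yield 1
  n=2: total = 3, yield 3
  n=3: total = 6, yield 6
  n=4: total = 10, yield 10
  n=5: total = 15, yield 15
  n=6: total = 21, yield 21
Therefore out = [1, 3, 6, 10, 15, 21].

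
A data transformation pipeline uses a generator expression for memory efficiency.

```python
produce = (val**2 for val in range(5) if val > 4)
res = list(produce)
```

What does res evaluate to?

Step 1: For range(5), keep val > 4, then square:
  val=0: 0 <= 4, excluded
  val=1: 1 <= 4, excluded
  val=2: 2 <= 4, excluded
  val=3: 3 <= 4, excluded
  val=4: 4 <= 4, excluded
Therefore res = [].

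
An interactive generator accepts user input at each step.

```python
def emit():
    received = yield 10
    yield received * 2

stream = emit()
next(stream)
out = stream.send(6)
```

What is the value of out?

Step 1: next(stream) advances to first yield, producing 10.
Step 2: send(6) resumes, received = 6.
Step 3: yield received * 2 = 6 * 2 = 12.
Therefore out = 12.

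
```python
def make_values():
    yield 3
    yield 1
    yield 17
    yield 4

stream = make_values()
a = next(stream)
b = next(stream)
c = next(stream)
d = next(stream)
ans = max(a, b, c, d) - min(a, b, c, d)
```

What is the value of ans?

Step 1: Create generator and consume all values:
  a = next(stream) = 3
  b = next(stream) = 1
  c = next(stream) = 17
  d = next(stream) = 4
Step 2: max = 17, min = 1, ans = 17 - 1 = 16.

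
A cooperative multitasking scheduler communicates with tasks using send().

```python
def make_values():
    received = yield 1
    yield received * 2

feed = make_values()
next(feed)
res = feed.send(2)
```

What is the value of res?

Step 1: next(feed) advances to first yield, producing 1.
Step 2: send(2) resumes, received = 2.
Step 3: yield received * 2 = 2 * 2 = 4.
Therefore res = 4.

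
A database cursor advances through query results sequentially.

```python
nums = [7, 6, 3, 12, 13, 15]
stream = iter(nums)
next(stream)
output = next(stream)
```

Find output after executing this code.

Step 1: Create iterator over [7, 6, 3, 12, 13, 15].
Step 2: next() consumes 7.
Step 3: next() returns 6.
Therefore output = 6.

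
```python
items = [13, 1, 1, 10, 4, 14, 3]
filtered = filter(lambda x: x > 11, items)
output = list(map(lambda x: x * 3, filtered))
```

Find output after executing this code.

Step 1: Filter items for elements > 11:
  13: kept
  1: removed
  1: removed
  10: removed
  4: removed
  14: kept
  3: removed
Step 2: Map x * 3 on filtered [13, 14]:
  13 -> 39
  14 -> 42
Therefore output = [39, 42].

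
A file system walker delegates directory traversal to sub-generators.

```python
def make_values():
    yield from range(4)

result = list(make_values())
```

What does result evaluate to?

Step 1: yield from delegates to the iterable, yielding each element.
Step 2: Collected values: [0, 1, 2, 3].
Therefore result = [0, 1, 2, 3].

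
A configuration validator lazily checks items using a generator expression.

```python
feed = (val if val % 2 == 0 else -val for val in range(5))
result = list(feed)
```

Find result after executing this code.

Step 1: For each val in range(5), yield val if even, else -val:
  val=0: even, yield 0
  val=1: odd, yield -1
  val=2: even, yield 2
  val=3: odd, yield -3
  val=4: even, yield 4
Therefore result = [0, -1, 2, -3, 4].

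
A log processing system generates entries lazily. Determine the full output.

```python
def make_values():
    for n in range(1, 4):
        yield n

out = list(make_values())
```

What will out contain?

Step 1: The generator yields each value from range(1, 4).
Step 2: list() consumes all yields: [1, 2, 3].
Therefore out = [1, 2, 3].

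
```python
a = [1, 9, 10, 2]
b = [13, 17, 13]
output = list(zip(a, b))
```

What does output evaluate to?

Step 1: zip stops at shortest (len(a)=4, len(b)=3):
  Index 0: (1, 13)
  Index 1: (9, 17)
  Index 2: (10, 13)
Step 2: Last element of a (2) has no pair, dropped.
Therefore output = [(1, 13), (9, 17), (10, 13)].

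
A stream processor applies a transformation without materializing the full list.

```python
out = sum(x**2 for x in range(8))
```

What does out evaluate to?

Step 1: Compute x**2 for each x in range(8):
  x=0: 0**2 = 0
  x=1: 1**2 = 1
  x=2: 2**2 = 4
  x=3: 3**2 = 9
  x=4: 4**2 = 16
  x=5: 5**2 = 25
  x=6: 6**2 = 36
  x=7: 7**2 = 49
Step 2: sum = 0 + 1 + 4 + 9 + 16 + 25 + 36 + 49 = 140.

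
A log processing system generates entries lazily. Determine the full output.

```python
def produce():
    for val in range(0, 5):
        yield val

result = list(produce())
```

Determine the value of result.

Step 1: The generator yields each value from range(0, 5).
Step 2: list() consumes all yields: [0, 1, 2, 3, 4].
Therefore result = [0, 1, 2, 3, 4].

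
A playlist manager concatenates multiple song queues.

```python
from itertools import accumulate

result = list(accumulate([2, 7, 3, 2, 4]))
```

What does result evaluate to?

Step 1: accumulate computes running sums:
  + 2 = 2
  + 7 = 9
  + 3 = 12
  + 2 = 14
  + 4 = 18
Therefore result = [2, 9, 12, 14, 18].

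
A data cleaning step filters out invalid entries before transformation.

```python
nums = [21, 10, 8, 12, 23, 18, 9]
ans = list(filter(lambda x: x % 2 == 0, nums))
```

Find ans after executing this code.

Step 1: Filter elements divisible by 2:
  21 % 2 = 1: removed
  10 % 2 = 0: kept
  8 % 2 = 0: kept
  12 % 2 = 0: kept
  23 % 2 = 1: removed
  18 % 2 = 0: kept
  9 % 2 = 1: removed
Therefore ans = [10, 8, 12, 18].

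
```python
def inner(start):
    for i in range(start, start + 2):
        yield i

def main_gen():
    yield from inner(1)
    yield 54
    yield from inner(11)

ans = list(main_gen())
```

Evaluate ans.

Step 1: main_gen() delegates to inner(1):
  yield 1
  yield 2
Step 2: yield 54
Step 3: Delegates to inner(11):
  yield 11
  yield 12
Therefore ans = [1, 2, 54, 11, 12].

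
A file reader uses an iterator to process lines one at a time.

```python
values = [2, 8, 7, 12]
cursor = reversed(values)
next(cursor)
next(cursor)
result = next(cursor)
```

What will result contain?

Step 1: reversed([2, 8, 7, 12]) gives iterator: [12, 7, 8, 2].
Step 2: First next() = 12, second next() = 7.
Step 3: Third next() = 8.
Therefore result = 8.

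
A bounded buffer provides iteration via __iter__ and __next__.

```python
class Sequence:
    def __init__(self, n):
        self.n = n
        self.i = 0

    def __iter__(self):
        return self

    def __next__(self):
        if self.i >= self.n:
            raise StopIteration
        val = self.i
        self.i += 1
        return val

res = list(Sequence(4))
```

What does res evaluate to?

Step 1: Sequence(4) creates an iterator counting 0 to 3.
Step 2: list() consumes all values: [0, 1, 2, 3].
Therefore res = [0, 1, 2, 3].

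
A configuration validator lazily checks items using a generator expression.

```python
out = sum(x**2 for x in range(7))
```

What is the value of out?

Step 1: Compute x**2 for each x in range(7):
  x=0: 0**2 = 0
  x=1: 1**2 = 1
  x=2: 2**2 = 4
  x=3: 3**2 = 9
  x=4: 4**2 = 16
  x=5: 5**2 = 25
  x=6: 6**2 = 36
Step 2: sum = 0 + 1 + 4 + 9 + 16 + 25 + 36 = 91.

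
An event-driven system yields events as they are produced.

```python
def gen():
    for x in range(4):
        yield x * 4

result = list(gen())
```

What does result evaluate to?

Step 1: For each x in range(4), yield x * 4:
  x=0: yield 0 * 4 = 0
  x=1: yield 1 * 4 = 4
  x=2: yield 2 * 4 = 8
  x=3: yield 3 * 4 = 12
Therefore result = [0, 4, 8, 12].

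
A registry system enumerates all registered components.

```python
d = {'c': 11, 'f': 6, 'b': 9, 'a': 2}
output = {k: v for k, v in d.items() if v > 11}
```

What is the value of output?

Step 1: Filter items where value > 11:
  'c': 11 <= 11: removed
  'f': 6 <= 11: removed
  'b': 9 <= 11: removed
  'a': 2 <= 11: removed
Therefore output = {}.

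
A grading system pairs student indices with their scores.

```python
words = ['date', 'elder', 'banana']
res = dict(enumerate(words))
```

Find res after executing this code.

Step 1: enumerate pairs indices with words:
  0 -> 'date'
  1 -> 'elder'
  2 -> 'banana'
Therefore res = {0: 'date', 1: 'elder', 2: 'banana'}.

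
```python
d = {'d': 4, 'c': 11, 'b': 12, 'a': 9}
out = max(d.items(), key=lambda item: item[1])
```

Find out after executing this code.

Step 1: Find item with maximum value:
  ('d', 4)
  ('c', 11)
  ('b', 12)
  ('a', 9)
Step 2: Maximum value is 12 at key 'b'.
Therefore out = ('b', 12).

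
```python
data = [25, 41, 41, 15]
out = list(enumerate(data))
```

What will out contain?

Step 1: enumerate pairs each element with its index:
  (0, 25)
  (1, 41)
  (2, 41)
  (3, 15)
Therefore out = [(0, 25), (1, 41), (2, 41), (3, 15)].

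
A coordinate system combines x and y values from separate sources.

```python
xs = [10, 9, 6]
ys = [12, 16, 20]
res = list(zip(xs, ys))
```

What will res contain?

Step 1: zip pairs elements at same index:
  Index 0: (10, 12)
  Index 1: (9, 16)
  Index 2: (6, 20)
Therefore res = [(10, 12), (9, 16), (6, 20)].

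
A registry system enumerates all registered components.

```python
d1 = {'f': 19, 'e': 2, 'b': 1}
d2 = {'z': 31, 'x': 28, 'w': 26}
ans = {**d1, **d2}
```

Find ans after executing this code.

Step 1: Merge d1 and d2 (d2 values override on key conflicts).
Step 2: d1 has keys ['f', 'e', 'b'], d2 has keys ['z', 'x', 'w'].
Therefore ans = {'f': 19, 'e': 2, 'b': 1, 'z': 31, 'x': 28, 'w': 26}.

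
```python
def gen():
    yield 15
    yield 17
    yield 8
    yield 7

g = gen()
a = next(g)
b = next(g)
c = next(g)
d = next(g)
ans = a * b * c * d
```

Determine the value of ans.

Step 1: Create generator and consume all values:
  a = next(g) = 15
  b = next(g) = 17
  c = next(g) = 8
  d = next(g) = 7
Step 2: ans = 15 * 17 * 8 * 7 = 14280.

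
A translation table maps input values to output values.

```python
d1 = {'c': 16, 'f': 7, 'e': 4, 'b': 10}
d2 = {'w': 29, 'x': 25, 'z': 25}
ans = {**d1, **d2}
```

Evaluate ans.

Step 1: Merge d1 and d2 (d2 values override on key conflicts).
Step 2: d1 has keys ['c', 'f', 'e', 'b'], d2 has keys ['w', 'x', 'z'].
Therefore ans = {'c': 16, 'f': 7, 'e': 4, 'b': 10, 'w': 29, 'x': 25, 'z': 25}.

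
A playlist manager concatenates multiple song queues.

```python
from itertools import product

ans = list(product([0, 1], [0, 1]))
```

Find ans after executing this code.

Step 1: product([0, 1], [0, 1]) gives all pairs:
  (0, 0)
  (0, 1)
  (1, 0)
  (1, 1)
Therefore ans = [(0, 0), (0, 1), (1, 0), (1, 1)].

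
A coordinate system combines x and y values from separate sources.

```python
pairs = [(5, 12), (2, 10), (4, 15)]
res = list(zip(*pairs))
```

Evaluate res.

Step 1: zip(*pairs) transposes: unzips [(5, 12), (2, 10), (4, 15)] into separate sequences.
Step 2: First elements: (5, 2, 4), second elements: (12, 10, 15).
Therefore res = [(5, 2, 4), (12, 10, 15)].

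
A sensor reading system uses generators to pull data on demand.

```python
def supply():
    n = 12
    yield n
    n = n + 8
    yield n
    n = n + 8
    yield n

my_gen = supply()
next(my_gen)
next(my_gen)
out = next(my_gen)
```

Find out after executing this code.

Step 1: Trace through generator execution:
  Yield 1: n starts at 12, yield 12
  Yield 2: n = 12 + 8 = 20, yield 20
  Yield 3: n = 20 + 8 = 28, yield 28
Step 2: First next() gets 12, second next() gets the second value, third next() yields 28.
Therefore out = 28.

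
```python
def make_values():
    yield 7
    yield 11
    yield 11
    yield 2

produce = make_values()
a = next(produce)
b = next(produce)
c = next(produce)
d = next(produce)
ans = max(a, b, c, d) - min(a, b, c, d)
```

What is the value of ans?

Step 1: Create generator and consume all values:
  a = next(produce) = 7
  b = next(produce) = 11
  c = next(produce) = 11
  d = next(produce) = 2
Step 2: max = 11, min = 2, ans = 11 - 2 = 9.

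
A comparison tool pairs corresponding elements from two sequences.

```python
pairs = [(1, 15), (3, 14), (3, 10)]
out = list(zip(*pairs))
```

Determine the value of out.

Step 1: zip(*pairs) transposes: unzips [(1, 15), (3, 14), (3, 10)] into separate sequences.
Step 2: First elements: (1, 3, 3), second elements: (15, 14, 10).
Therefore out = [(1, 3, 3), (15, 14, 10)].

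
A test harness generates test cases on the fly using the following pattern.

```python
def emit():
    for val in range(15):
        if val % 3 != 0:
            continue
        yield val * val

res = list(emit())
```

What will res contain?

Step 1: Only yield val**2 when val is divisible by 3:
  val=0: 0 % 3 == 0, yield 0**2 = 0
  val=3: 3 % 3 == 0, yield 3**2 = 9
  val=6: 6 % 3 == 0, yield 6**2 = 36
  val=9: 9 % 3 == 0, yield 9**2 = 81
  val=12: 12 % 3 == 0, yield 12**2 = 144
Therefore res = [0, 9, 36, 81, 144].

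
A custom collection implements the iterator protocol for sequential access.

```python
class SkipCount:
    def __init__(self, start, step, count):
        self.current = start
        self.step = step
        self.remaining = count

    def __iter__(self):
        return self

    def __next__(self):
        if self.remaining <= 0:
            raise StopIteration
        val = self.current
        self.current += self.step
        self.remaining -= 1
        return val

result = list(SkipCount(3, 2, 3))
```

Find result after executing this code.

Step 1: SkipCount starts at 3, increments by 2, for 3 steps:
  Yield 3, then current += 2
  Yield 5, then current += 2
  Yield 7, then current += 2
Therefore result = [3, 5, 7].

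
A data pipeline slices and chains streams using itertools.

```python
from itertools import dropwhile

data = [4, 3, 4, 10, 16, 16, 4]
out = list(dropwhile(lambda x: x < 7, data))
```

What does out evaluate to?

Step 1: dropwhile drops elements while < 7:
  4 < 7: dropped
  3 < 7: dropped
  4 < 7: dropped
  10: kept (dropping stopped)
Step 2: Remaining elements kept regardless of condition.
Therefore out = [10, 16, 16, 4].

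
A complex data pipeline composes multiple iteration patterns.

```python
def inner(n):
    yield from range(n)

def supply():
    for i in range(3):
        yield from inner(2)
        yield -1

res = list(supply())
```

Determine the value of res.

Step 1: For each i in range(3):
  i=0: yield from inner(2) -> [0, 1], then yield -1
  i=1: yield from inner(2) -> [0, 1], then yield -1
  i=2: yield from inner(2) -> [0, 1], then yield -1
Therefore res = [0, 1, -1, 0, 1, -1, 0, 1, -1].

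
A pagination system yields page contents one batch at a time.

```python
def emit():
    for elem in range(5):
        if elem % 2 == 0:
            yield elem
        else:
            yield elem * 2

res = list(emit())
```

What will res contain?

Step 1: For each elem in range(5), yield elem if even, else elem*2:
  elem=0 (even): yield 0
  elem=1 (odd): yield 1*2 = 2
  elem=2 (even): yield 2
  elem=3 (odd): yield 3*2 = 6
  elem=4 (even): yield 4
Therefore res = [0, 2, 2, 6, 4].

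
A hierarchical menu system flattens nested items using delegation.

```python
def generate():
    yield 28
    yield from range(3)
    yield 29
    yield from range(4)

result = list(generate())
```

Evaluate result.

Step 1: Trace yields in order:
  yield 28
  yield 0
  yield 1
  yield 2
  yield 29
  yield 0
  yield 1
  yield 2
  yield 3
Therefore result = [28, 0, 1, 2, 29, 0, 1, 2, 3].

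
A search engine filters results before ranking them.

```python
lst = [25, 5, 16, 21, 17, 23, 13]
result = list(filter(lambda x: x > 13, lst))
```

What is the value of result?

Step 1: Filter elements > 13:
  25: kept
  5: removed
  16: kept
  21: kept
  17: kept
  23: kept
  13: removed
Therefore result = [25, 16, 21, 17, 23].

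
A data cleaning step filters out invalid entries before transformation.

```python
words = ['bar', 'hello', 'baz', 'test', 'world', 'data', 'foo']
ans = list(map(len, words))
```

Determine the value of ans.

Step 1: Map len() to each word:
  'bar' -> 3
  'hello' -> 5
  'baz' -> 3
  'test' -> 4
  'world' -> 5
  'data' -> 4
  'foo' -> 3
Therefore ans = [3, 5, 3, 4, 5, 4, 3].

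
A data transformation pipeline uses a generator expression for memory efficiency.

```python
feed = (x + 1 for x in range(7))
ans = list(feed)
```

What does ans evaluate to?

Step 1: For each x in range(7), compute x+1:
  x=0: 0+1 = 1
  x=1: 1+1 = 2
  x=2: 2+1 = 3
  x=3: 3+1 = 4
  x=4: 4+1 = 5
  x=5: 5+1 = 6
  x=6: 6+1 = 7
Therefore ans = [1, 2, 3, 4, 5, 6, 7].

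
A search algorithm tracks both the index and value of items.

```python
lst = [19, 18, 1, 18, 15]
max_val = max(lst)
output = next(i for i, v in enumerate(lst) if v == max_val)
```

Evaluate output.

Step 1: max([19, 18, 1, 18, 15]) = 19.
Step 2: Find first index where value == 19:
  Index 0: 19 == 19, found!
Therefore output = 0.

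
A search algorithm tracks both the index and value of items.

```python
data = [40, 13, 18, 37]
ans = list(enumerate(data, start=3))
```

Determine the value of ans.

Step 1: enumerate with start=3:
  (3, 40)
  (4, 13)
  (5, 18)
  (6, 37)
Therefore ans = [(3, 40), (4, 13), (5, 18), (6, 37)].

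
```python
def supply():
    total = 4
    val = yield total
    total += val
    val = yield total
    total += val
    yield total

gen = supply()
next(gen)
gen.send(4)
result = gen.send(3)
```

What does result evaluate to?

Step 1: next() -> yield total=4.
Step 2: send(4) -> val=4, total = 4+4 = 8, yield 8.
Step 3: send(3) -> val=3, total = 8+3 = 11, yield 11.
Therefore result = 11.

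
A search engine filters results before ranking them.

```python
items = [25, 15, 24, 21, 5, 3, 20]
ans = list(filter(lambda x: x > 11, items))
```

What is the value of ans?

Step 1: Filter elements > 11:
  25: kept
  15: kept
  24: kept
  21: kept
  5: removed
  3: removed
  20: kept
Therefore ans = [25, 15, 24, 21, 20].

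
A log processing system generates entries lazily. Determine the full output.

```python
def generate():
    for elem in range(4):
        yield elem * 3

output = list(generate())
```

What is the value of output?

Step 1: For each elem in range(4), yield elem * 3:
  elem=0: yield 0 * 3 = 0
  elem=1: yield 1 * 3 = 3
  elem=2: yield 2 * 3 = 6
  elem=3: yield 3 * 3 = 9
Therefore output = [0, 3, 6, 9].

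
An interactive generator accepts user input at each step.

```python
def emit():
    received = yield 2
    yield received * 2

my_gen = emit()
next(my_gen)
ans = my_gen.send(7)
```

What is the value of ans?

Step 1: next(my_gen) advances to first yield, producing 2.
Step 2: send(7) resumes, received = 7.
Step 3: yield received * 2 = 7 * 2 = 14.
Therefore ans = 14.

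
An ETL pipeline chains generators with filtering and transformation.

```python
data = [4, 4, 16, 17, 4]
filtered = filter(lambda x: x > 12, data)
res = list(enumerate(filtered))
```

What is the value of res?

Step 1: Filter [4, 4, 16, 17, 4] for > 12: [16, 17].
Step 2: enumerate re-indexes from 0: [(0, 16), (1, 17)].
Therefore res = [(0, 16), (1, 17)].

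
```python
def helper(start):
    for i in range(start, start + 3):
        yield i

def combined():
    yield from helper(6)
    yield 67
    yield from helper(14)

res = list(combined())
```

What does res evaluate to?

Step 1: combined() delegates to helper(6):
  yield 6
  yield 7
  yield 8
Step 2: yield 67
Step 3: Delegates to helper(14):
  yield 14
  yield 15
  yield 16
Therefore res = [6, 7, 8, 67, 14, 15, 16].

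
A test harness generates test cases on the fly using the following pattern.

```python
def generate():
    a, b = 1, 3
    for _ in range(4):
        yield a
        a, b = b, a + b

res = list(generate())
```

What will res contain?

Step 1: Fibonacci-like sequence starting with a=1, b=3:
  Iteration 1: yield a=1, then a,b = 3,4
  Iteration 2: yield a=3, then a,b = 4,7
  Iteration 3: yield a=4, then a,b = 7,11
  Iteration 4: yield a=7, then a,b = 11,18
Therefore res = [1, 3, 4, 7].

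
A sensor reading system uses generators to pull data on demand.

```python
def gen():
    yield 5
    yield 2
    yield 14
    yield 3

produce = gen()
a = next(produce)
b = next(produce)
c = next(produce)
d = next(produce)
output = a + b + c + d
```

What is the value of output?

Step 1: Create generator and consume all values:
  a = next(produce) = 5
  b = next(produce) = 2
  c = next(produce) = 14
  d = next(produce) = 3
Step 2: output = 5 + 2 + 14 + 3 = 24.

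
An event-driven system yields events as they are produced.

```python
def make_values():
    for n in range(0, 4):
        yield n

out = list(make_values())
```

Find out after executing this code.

Step 1: The generator yields each value from range(0, 4).
Step 2: list() consumes all yields: [0, 1, 2, 3].
Therefore out = [0, 1, 2, 3].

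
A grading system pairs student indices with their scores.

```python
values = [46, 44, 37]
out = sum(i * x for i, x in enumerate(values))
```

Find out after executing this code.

Step 1: Compute i * x for each (i, x) in enumerate([46, 44, 37]):
  i=0, x=46: 0*46 = 0
  i=1, x=44: 1*44 = 44
  i=2, x=37: 2*37 = 74
Step 2: sum = 0 + 44 + 74 = 118.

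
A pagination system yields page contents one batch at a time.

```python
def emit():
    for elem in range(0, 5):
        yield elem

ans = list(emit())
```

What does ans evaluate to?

Step 1: The generator yields each value from range(0, 5).
Step 2: list() consumes all yields: [0, 1, 2, 3, 4].
Therefore ans = [0, 1, 2, 3, 4].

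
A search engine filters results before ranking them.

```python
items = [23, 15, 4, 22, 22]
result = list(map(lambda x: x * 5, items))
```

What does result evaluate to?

Step 1: Apply lambda x: x * 5 to each element:
  23 -> 115
  15 -> 75
  4 -> 20
  22 -> 110
  22 -> 110
Therefore result = [115, 75, 20, 110, 110].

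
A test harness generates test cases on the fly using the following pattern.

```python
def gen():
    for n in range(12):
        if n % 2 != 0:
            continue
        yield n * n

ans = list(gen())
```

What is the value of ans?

Step 1: Only yield n**2 when n is divisible by 2:
  n=0: 0 % 2 == 0, yield 0**2 = 0
  n=2: 2 % 2 == 0, yield 2**2 = 4
  n=4: 4 % 2 == 0, yield 4**2 = 16
  n=6: 6 % 2 == 0, yield 6**2 = 36
  n=8: 8 % 2 == 0, yield 8**2 = 64
  n=10: 10 % 2 == 0, yield 10**2 = 100
Therefore ans = [0, 4, 16, 36, 64, 100].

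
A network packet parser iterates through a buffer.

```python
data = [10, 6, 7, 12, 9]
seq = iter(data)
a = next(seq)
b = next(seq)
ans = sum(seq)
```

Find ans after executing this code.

Step 1: Create iterator over [10, 6, 7, 12, 9].
Step 2: a = next() = 10, b = next() = 6.
Step 3: sum() of remaining [7, 12, 9] = 28.
Therefore ans = 28.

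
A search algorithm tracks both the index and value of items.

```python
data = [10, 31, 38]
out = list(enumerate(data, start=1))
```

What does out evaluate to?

Step 1: enumerate with start=1:
  (1, 10)
  (2, 31)
  (3, 38)
Therefore out = [(1, 10), (2, 31), (3, 38)].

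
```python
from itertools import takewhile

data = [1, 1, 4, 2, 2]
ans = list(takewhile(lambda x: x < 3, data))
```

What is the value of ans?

Step 1: takewhile stops at first element >= 3:
  1 < 3: take
  1 < 3: take
  4 >= 3: stop
Therefore ans = [1, 1].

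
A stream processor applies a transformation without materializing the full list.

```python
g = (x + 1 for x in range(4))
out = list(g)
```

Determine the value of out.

Step 1: For each x in range(4), compute x+1:
  x=0: 0+1 = 1
  x=1: 1+1 = 2
  x=2: 2+1 = 3
  x=3: 3+1 = 4
Therefore out = [1, 2, 3, 4].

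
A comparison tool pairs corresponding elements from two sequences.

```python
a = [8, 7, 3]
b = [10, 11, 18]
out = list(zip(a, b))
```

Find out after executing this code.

Step 1: zip pairs elements at same index:
  Index 0: (8, 10)
  Index 1: (7, 11)
  Index 2: (3, 18)
Therefore out = [(8, 10), (7, 11), (3, 18)].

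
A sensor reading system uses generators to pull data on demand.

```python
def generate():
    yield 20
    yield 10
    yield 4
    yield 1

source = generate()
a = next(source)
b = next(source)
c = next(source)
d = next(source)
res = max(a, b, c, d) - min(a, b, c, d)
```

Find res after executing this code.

Step 1: Create generator and consume all values:
  a = next(source) = 20
  b = next(source) = 10
  c = next(source) = 4
  d = next(source) = 1
Step 2: max = 20, min = 1, res = 20 - 1 = 19.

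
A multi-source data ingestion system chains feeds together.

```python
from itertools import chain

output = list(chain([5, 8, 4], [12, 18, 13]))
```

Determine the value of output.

Step 1: chain() concatenates iterables: [5, 8, 4] + [12, 18, 13].
Therefore output = [5, 8, 4, 12, 18, 13].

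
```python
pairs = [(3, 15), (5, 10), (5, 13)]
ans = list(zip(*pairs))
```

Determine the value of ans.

Step 1: zip(*pairs) transposes: unzips [(3, 15), (5, 10), (5, 13)] into separate sequences.
Step 2: First elements: (3, 5, 5), second elements: (15, 10, 13).
Therefore ans = [(3, 5, 5), (15, 10, 13)].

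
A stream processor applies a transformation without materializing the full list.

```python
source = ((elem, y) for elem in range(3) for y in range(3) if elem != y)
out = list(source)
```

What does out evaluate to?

Step 1: Nested generator over range(3) x range(3) where elem != y:
  (0, 0): excluded (elem == y)
  (0, 1): included
  (0, 2): included
  (1, 0): included
  (1, 1): excluded (elem == y)
  (1, 2): included
  (2, 0): included
  (2, 1): included
  (2, 2): excluded (elem == y)
Therefore out = [(0, 1), (0, 2), (1, 0), (1, 2), (2, 0), (2, 1)].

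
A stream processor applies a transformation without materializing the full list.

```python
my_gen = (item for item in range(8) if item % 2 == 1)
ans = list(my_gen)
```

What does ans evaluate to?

Step 1: Filter range(8) keeping only odd values:
  item=0: even, excluded
  item=1: odd, included
  item=2: even, excluded
  item=3: odd, included
  item=4: even, excluded
  item=5: odd, included
  item=6: even, excluded
  item=7: odd, included
Therefore ans = [1, 3, 5, 7].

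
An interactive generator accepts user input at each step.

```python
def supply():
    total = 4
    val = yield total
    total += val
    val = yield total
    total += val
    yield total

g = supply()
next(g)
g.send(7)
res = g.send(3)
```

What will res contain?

Step 1: next() -> yield total=4.
Step 2: send(7) -> val=7, total = 4+7 = 11, yield 11.
Step 3: send(3) -> val=3, total = 11+3 = 14, yield 14.
Therefore res = 14.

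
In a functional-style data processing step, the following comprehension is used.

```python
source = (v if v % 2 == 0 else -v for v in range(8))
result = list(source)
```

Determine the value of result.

Step 1: For each v in range(8), yield v if even, else -v:
  v=0: even, yield 0
  v=1: odd, yield -1
  v=2: even, yield 2
  v=3: odd, yield -3
  v=4: even, yield 4
  v=5: odd, yield -5
  v=6: even, yield 6
  v=7: odd, yield -7
Therefore result = [0, -1, 2, -3, 4, -5, 6, -7].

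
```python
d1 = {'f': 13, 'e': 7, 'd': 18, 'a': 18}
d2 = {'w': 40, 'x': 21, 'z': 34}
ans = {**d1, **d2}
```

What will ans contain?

Step 1: Merge d1 and d2 (d2 values override on key conflicts).
Step 2: d1 has keys ['f', 'e', 'd', 'a'], d2 has keys ['w', 'x', 'z'].
Therefore ans = {'f': 13, 'e': 7, 'd': 18, 'a': 18, 'w': 40, 'x': 21, 'z': 34}.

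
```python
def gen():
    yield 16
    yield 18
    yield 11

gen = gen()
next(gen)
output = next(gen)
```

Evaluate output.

Step 1: gen() creates a generator.
Step 2: next(gen) yields 16 (consumed and discarded).
Step 3: next(gen) yields 18, assigned to output.
Therefore output = 18.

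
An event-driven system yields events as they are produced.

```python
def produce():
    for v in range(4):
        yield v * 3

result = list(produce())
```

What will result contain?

Step 1: For each v in range(4), yield v * 3:
  v=0: yield 0 * 3 = 0
  v=1: yield 1 * 3 = 3
  v=2: yield 2 * 3 = 6
  v=3: yield 3 * 3 = 9
Therefore result = [0, 3, 6, 9].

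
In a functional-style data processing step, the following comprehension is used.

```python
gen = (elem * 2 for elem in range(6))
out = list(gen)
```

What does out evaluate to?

Step 1: For each elem in range(6), compute elem*2:
  elem=0: 0*2 = 0
  elem=1: 1*2 = 2
  elem=2: 2*2 = 4
  elem=3: 3*2 = 6
  elem=4: 4*2 = 8
  elem=5: 5*2 = 10
Therefore out = [0, 2, 4, 6, 8, 10].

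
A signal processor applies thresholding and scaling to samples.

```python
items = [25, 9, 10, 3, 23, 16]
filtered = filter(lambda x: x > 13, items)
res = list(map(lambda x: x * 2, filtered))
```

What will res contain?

Step 1: Filter items for elements > 13:
  25: kept
  9: removed
  10: removed
  3: removed
  23: kept
  16: kept
Step 2: Map x * 2 on filtered [25, 23, 16]:
  25 -> 50
  23 -> 46
  16 -> 32
Therefore res = [50, 46, 32].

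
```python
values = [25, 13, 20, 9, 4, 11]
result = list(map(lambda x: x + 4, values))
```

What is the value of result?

Step 1: Apply lambda x: x + 4 to each element:
  25 -> 29
  13 -> 17
  20 -> 24
  9 -> 13
  4 -> 8
  11 -> 15
Therefore result = [29, 17, 24, 13, 8, 15].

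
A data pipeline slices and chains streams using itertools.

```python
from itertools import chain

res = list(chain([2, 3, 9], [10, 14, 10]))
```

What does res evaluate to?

Step 1: chain() concatenates iterables: [2, 3, 9] + [10, 14, 10].
Therefore res = [2, 3, 9, 10, 14, 10].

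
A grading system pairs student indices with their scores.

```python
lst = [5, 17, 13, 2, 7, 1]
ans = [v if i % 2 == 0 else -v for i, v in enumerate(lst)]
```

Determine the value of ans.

Step 1: For each (i, v), keep v if i is even, negate if odd:
  i=0 (even): keep 5
  i=1 (odd): negate to -17
  i=2 (even): keep 13
  i=3 (odd): negate to -2
  i=4 (even): keep 7
  i=5 (odd): negate to -1
Therefore ans = [5, -17, 13, -2, 7, -1].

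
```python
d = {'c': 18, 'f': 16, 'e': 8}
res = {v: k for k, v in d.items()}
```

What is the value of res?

Step 1: Invert dict (swap keys and values):
  'c': 18 -> 18: 'c'
  'f': 16 -> 16: 'f'
  'e': 8 -> 8: 'e'
Therefore res = {18: 'c', 16: 'f', 8: 'e'}.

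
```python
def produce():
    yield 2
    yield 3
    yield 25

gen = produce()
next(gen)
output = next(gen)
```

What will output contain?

Step 1: produce() creates a generator.
Step 2: next(gen) yields 2 (consumed and discarded).
Step 3: next(gen) yields 3, assigned to output.
Therefore output = 3.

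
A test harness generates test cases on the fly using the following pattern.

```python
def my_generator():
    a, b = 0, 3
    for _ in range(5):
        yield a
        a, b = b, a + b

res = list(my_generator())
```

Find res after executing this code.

Step 1: Fibonacci-like sequence starting with a=0, b=3:
  Iteration 1: yield a=0, then a,b = 3,3
  Iteration 2: yield a=3, then a,b = 3,6
  Iteration 3: yield a=3, then a,b = 6,9
  Iteration 4: yield a=6, then a,b = 9,15
  Iteration 5: yield a=9, then a,b = 15,24
Therefore res = [0, 3, 3, 6, 9].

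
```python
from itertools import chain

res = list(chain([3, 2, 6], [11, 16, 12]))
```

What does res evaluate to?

Step 1: chain() concatenates iterables: [3, 2, 6] + [11, 16, 12].
Therefore res = [3, 2, 6, 11, 16, 12].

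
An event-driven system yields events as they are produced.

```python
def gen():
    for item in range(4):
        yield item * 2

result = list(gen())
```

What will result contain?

Step 1: For each item in range(4), yield item * 2:
  item=0: yield 0 * 2 = 0
  item=1: yield 1 * 2 = 2
  item=2: yield 2 * 2 = 4
  item=3: yield 3 * 2 = 6
Therefore result = [0, 2, 4, 6].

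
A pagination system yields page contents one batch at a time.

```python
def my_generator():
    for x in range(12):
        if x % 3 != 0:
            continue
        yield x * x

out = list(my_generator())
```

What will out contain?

Step 1: Only yield x**2 when x is divisible by 3:
  x=0: 0 % 3 == 0, yield 0**2 = 0
  x=3: 3 % 3 == 0, yield 3**2 = 9
  x=6: 6 % 3 == 0, yield 6**2 = 36
  x=9: 9 % 3 == 0, yield 9**2 = 81
Therefore out = [0, 9, 36, 81].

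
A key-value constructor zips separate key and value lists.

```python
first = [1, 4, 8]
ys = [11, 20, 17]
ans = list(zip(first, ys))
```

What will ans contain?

Step 1: zip pairs elements at same index:
  Index 0: (1, 11)
  Index 1: (4, 20)
  Index 2: (8, 17)
Therefore ans = [(1, 11), (4, 20), (8, 17)].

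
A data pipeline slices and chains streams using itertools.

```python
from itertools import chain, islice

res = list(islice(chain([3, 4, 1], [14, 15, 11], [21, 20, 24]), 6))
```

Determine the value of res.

Step 1: chain([3, 4, 1], [14, 15, 11], [21, 20, 24]) = [3, 4, 1, 14, 15, 11, 21, 20, 24].
Step 2: islice takes first 6 elements: [3, 4, 1, 14, 15, 11].
Therefore res = [3, 4, 1, 14, 15, 11].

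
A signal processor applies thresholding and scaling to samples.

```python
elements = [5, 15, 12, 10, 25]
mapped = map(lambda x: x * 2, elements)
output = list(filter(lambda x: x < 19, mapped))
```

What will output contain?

Step 1: Map x * 2:
  5 -> 10
  15 -> 30
  12 -> 24
  10 -> 20
  25 -> 50
Step 2: Filter for < 19:
  10: kept
  30: removed
  24: removed
  20: removed
  50: removed
Therefore output = [10].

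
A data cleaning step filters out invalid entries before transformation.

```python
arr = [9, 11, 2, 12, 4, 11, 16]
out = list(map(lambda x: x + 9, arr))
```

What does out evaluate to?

Step 1: Apply lambda x: x + 9 to each element:
  9 -> 18
  11 -> 20
  2 -> 11
  12 -> 21
  4 -> 13
  11 -> 20
  16 -> 25
Therefore out = [18, 20, 11, 21, 13, 20, 25].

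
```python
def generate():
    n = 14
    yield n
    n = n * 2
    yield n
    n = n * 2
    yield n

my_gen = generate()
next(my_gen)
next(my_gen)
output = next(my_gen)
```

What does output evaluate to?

Step 1: Trace through generator execution:
  Yield 1: n starts at 14, yield 14
  Yield 2: n = 14 * 2 = 28, yield 28
  Yield 3: n = 28 * 2 = 56, yield 56
Step 2: First next() gets 14, second next() gets the second value, third next() yields 56.
Therefore output = 56.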